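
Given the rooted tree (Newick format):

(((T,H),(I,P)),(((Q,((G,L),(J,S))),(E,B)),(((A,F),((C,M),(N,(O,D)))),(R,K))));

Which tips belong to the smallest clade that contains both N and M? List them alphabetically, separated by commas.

C, D, M, N, O

Tracing N: it sits inside (N,(O,D)).
Tracing M: it sits inside (C,M).
The smallest clade enclosing both is ((C,M),(N,(O,D))); the answer is its 5 terminal taxa in alphabetical order.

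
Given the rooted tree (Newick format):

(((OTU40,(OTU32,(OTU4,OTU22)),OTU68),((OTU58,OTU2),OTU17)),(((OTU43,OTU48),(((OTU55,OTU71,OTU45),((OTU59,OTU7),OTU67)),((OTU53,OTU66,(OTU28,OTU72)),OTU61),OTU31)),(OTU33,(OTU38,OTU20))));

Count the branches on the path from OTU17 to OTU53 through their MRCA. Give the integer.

9

The MRCA of OTU17 and OTU53 is the root of the tree.
From OTU17 up to that node: 3 branches. From OTU53 up to the same node: 6 branches. Total: 3 + 6 = 9.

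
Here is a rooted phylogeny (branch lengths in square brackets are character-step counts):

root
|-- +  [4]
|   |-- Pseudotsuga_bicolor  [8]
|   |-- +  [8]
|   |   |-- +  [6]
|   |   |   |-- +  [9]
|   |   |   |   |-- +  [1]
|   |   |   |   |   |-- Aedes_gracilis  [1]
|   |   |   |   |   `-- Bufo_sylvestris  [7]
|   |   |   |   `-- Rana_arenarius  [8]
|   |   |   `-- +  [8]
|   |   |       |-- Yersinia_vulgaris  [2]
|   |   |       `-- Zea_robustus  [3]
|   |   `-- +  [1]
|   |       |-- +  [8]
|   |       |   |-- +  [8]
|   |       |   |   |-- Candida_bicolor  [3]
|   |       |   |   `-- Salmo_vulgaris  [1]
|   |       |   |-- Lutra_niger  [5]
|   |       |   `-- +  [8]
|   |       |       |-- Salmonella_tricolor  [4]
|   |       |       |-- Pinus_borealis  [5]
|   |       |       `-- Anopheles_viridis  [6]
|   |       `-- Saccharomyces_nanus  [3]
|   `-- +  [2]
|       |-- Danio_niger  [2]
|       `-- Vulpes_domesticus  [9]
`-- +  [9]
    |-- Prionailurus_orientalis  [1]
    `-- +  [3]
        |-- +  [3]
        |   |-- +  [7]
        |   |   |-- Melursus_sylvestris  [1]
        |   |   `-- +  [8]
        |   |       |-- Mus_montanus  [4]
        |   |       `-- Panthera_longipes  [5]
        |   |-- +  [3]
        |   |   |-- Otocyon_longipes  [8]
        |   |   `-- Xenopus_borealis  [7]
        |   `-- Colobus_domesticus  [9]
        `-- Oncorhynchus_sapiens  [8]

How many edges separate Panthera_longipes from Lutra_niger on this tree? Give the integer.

The MRCA of Panthera_longipes and Lutra_niger is the root of the tree.
From Panthera_longipes up to that node: 6 branches. From Lutra_niger up to the same node: 5 branches. Total: 6 + 5 = 11.

11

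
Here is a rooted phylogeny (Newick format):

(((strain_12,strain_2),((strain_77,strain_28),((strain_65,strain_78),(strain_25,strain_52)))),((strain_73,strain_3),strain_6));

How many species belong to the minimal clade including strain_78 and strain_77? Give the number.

6

The MRCA of strain_78 and strain_77 is the node subtending ((strain_77,strain_28),((strain_65,strain_78),(strain_25,strain_52))).
That clade contains 6 terminal taxa: strain_25, strain_28, strain_52, strain_65, strain_77, strain_78.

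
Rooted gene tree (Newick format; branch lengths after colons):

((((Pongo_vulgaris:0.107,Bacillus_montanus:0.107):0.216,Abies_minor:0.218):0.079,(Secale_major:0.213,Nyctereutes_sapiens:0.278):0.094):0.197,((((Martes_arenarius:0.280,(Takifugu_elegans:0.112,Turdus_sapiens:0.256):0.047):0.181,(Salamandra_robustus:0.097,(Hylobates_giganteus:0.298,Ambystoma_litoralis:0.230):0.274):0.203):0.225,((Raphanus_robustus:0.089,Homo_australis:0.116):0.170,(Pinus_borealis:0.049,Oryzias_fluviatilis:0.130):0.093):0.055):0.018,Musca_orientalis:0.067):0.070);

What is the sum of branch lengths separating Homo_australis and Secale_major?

0.933

The path runs Homo_australis → … → MRCA → … → Secale_major; the MRCA is the root of the tree.
Branch lengths along that path: 0.116 + 0.170 + 0.055 + 0.018 + 0.070 + 0.197 + 0.094 + 0.213 = 0.933.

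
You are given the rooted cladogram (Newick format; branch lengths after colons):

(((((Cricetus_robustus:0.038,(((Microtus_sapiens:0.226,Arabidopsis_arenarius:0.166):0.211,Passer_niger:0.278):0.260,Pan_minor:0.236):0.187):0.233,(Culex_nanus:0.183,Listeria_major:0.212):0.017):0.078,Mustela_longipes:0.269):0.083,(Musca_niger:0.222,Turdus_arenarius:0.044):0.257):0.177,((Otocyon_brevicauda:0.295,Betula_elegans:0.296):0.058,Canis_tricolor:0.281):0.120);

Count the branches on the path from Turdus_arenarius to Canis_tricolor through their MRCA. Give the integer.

5

The MRCA of Turdus_arenarius and Canis_tricolor is the root of the tree.
From Turdus_arenarius up to that node: 3 branches. From Canis_tricolor up to the same node: 2 branches. Total: 3 + 2 = 5.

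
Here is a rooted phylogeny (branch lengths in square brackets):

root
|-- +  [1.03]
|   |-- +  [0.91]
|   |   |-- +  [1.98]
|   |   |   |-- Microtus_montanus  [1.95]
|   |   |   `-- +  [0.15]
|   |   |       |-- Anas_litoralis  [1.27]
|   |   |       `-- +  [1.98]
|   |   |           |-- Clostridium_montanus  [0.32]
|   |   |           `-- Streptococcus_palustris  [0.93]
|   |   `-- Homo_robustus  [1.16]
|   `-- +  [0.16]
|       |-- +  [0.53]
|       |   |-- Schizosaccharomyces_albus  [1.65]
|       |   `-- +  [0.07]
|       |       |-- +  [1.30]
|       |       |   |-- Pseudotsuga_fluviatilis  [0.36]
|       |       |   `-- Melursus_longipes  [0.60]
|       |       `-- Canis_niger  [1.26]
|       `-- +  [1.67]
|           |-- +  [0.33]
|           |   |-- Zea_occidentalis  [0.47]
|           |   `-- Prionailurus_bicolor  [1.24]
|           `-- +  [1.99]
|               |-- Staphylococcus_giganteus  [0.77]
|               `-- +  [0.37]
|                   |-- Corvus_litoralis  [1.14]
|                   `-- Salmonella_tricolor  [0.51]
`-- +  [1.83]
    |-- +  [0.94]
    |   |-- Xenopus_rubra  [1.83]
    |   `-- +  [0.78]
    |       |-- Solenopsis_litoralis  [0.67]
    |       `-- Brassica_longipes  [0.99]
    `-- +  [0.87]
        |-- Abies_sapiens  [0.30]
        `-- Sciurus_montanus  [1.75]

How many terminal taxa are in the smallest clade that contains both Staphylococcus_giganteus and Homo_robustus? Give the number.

14

The MRCA of Staphylococcus_giganteus and Homo_robustus is the node subtending (((Microtus_montanus,(Anas_litoralis,(Clostridium_montanus,Streptococcus_palustris))),Homo_robustus),((Schizosaccharomyces_albus,((Pseudotsuga_fluviatilis,Melursus_longipes),Canis_niger)),((Zea_occidentalis,Prionailurus_bicolor),(Staphylococcus_giganteus,(Corvus_litoralis,Salmonella_tricolor))))).
That clade contains 14 terminal taxa: Anas_litoralis, Canis_niger, Clostridium_montanus, Corvus_litoralis, Homo_robustus, Melursus_longipes, Microtus_montanus, Prionailurus_bicolor, Pseudotsuga_fluviatilis, Salmonella_tricolor, Schizosaccharomyces_albus, Staphylococcus_giganteus, Streptococcus_palustris, Zea_occidentalis.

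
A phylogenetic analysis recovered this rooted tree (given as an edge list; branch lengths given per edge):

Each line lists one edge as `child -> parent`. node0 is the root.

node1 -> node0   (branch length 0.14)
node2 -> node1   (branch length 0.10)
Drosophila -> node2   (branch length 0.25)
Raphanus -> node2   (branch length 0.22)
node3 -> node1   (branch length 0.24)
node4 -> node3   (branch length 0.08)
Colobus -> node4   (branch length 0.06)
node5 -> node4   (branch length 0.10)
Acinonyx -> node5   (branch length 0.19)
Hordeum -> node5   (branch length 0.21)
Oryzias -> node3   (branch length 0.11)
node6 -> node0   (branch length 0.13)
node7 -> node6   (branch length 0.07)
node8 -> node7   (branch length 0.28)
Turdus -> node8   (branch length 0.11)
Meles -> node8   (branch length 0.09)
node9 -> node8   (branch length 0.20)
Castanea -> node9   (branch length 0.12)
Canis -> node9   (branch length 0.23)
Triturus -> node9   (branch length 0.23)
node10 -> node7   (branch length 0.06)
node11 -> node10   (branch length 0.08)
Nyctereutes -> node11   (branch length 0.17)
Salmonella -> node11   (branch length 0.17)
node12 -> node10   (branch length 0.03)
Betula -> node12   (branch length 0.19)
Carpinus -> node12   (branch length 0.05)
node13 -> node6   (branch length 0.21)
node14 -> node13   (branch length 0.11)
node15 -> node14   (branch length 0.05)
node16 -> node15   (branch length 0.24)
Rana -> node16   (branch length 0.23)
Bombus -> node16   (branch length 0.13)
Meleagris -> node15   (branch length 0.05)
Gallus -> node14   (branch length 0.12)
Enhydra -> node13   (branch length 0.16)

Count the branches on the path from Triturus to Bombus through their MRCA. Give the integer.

9

The MRCA of Triturus and Bombus is the node subtending (((Turdus,Meles,(Castanea,Canis,Triturus)),((Nyctereutes,Salmonella),(Betula,Carpinus))),((((Rana,Bombus),Meleagris),Gallus),Enhydra)).
From Triturus up to that node: 4 branches. From Bombus up to the same node: 5 branches. Total: 4 + 5 = 9.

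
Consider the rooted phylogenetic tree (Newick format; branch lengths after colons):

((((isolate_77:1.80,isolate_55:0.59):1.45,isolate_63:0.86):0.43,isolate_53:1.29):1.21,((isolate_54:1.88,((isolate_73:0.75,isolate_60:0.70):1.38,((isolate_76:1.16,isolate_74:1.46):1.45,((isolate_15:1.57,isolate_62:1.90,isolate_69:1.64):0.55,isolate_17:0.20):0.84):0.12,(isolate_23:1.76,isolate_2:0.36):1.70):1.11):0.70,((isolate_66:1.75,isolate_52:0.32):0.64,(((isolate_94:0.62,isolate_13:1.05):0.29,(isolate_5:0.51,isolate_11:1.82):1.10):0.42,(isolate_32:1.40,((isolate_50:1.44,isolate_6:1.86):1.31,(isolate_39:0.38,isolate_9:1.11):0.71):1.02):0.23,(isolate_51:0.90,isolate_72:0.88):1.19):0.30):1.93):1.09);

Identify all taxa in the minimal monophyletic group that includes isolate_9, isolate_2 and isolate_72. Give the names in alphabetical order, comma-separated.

Tracing isolate_9: it sits inside (isolate_39,isolate_9).
Tracing isolate_2: it sits inside (isolate_23,isolate_2).
Tracing isolate_72: it sits inside (isolate_51,isolate_72).
The smallest clade enclosing all 3 is ((isolate_54,((isolate_73,isolate_60),((isolate_76,isolate_74),((isolate_15,isolate_62,isolate_69),isolate_17)),(isolate_23,isolate_2))),((isolate_66,isolate_52),(((isolate_94,isolate_13),(isolate_5,isolate_11)),(isolate_32,((isolate_50,isolate_6),(isolate_39,isolate_9))),(isolate_51,isolate_72)))); the answer is its 24 terminal taxa in alphabetical order.

isolate_11, isolate_13, isolate_15, isolate_17, isolate_2, isolate_23, isolate_32, isolate_39, isolate_5, isolate_50, isolate_51, isolate_52, isolate_54, isolate_6, isolate_60, isolate_62, isolate_66, isolate_69, isolate_72, isolate_73, isolate_74, isolate_76, isolate_9, isolate_94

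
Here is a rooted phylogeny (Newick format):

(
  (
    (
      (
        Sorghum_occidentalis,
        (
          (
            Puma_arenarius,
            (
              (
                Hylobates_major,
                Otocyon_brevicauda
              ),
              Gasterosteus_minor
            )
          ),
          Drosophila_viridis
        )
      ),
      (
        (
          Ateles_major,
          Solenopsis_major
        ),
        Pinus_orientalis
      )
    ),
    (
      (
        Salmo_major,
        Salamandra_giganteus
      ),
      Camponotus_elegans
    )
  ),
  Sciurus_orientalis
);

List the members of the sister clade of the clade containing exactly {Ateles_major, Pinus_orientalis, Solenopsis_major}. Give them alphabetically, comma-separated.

Drosophila_viridis, Gasterosteus_minor, Hylobates_major, Otocyon_brevicauda, Puma_arenarius, Sorghum_occidentalis

The clade containing exactly {Ateles_major, Pinus_orientalis, Solenopsis_major} attaches to the tree at the node subtending ((Sorghum_occidentalis,((Puma_arenarius,((Hylobates_major,Otocyon_brevicauda),Gasterosteus_minor)),Drosophila_viridis)),((Ateles_major,Solenopsis_major),Pinus_orientalis)).
The other lineage descending from that same node — the sister group — is (Sorghum_occidentalis,((Puma_arenarius,((Hylobates_major,Otocyon_brevicauda),Gasterosteus_minor)),Drosophila_viridis)); its 6 tips in alphabetical order are the answer.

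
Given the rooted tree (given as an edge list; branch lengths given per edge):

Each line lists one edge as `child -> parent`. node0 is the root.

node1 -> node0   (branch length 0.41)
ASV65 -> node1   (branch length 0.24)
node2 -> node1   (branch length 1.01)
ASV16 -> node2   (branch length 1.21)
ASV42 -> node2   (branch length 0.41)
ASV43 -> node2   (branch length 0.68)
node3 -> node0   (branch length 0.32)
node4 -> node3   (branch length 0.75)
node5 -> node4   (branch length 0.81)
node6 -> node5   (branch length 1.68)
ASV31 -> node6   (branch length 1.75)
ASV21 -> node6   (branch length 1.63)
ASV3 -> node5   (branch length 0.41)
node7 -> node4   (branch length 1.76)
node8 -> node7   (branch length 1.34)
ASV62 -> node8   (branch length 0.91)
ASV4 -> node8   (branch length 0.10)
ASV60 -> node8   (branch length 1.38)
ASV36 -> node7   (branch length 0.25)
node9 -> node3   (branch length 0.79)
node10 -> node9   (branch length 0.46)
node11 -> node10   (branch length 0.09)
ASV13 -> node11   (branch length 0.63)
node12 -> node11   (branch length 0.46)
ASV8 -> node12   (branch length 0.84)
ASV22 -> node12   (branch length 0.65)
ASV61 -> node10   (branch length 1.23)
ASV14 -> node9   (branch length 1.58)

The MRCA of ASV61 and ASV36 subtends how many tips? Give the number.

12

The MRCA of ASV61 and ASV36 is the node subtending ((((ASV31,ASV21),ASV3),((ASV62,ASV4,ASV60),ASV36)),(((ASV13,(ASV8,ASV22)),ASV61),ASV14)).
That clade contains 12 terminal taxa: ASV13, ASV14, ASV21, ASV22, ASV3, ASV31, ASV36, ASV4, ASV60, ASV61, ASV62, ASV8.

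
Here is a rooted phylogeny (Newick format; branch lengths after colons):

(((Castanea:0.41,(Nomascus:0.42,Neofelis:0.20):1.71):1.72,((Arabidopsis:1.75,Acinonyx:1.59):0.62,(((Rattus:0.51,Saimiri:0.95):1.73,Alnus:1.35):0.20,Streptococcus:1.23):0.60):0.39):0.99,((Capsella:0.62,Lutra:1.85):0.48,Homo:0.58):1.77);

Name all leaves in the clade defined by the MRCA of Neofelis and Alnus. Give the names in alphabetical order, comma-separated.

Acinonyx, Alnus, Arabidopsis, Castanea, Neofelis, Nomascus, Rattus, Saimiri, Streptococcus

Tracing Neofelis: it sits inside (Nomascus,Neofelis).
Tracing Alnus: it sits inside ((Rattus,Saimiri),Alnus).
The smallest clade enclosing both is ((Castanea,(Nomascus,Neofelis)),((Arabidopsis,Acinonyx),(((Rattus,Saimiri),Alnus),Streptococcus))); the answer is its 9 terminal taxa in alphabetical order.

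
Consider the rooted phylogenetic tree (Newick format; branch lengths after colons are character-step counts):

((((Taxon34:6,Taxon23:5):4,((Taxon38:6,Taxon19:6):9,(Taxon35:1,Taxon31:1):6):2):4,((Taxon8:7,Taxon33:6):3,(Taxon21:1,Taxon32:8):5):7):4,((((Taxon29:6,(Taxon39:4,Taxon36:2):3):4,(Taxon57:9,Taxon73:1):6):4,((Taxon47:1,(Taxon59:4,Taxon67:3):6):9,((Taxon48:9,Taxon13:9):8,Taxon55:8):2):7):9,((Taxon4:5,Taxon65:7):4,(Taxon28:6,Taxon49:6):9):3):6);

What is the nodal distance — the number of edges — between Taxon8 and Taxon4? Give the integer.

8

The MRCA of Taxon8 and Taxon4 is the root of the tree.
From Taxon8 up to that node: 4 branches. From Taxon4 up to the same node: 4 branches. Total: 4 + 4 = 8.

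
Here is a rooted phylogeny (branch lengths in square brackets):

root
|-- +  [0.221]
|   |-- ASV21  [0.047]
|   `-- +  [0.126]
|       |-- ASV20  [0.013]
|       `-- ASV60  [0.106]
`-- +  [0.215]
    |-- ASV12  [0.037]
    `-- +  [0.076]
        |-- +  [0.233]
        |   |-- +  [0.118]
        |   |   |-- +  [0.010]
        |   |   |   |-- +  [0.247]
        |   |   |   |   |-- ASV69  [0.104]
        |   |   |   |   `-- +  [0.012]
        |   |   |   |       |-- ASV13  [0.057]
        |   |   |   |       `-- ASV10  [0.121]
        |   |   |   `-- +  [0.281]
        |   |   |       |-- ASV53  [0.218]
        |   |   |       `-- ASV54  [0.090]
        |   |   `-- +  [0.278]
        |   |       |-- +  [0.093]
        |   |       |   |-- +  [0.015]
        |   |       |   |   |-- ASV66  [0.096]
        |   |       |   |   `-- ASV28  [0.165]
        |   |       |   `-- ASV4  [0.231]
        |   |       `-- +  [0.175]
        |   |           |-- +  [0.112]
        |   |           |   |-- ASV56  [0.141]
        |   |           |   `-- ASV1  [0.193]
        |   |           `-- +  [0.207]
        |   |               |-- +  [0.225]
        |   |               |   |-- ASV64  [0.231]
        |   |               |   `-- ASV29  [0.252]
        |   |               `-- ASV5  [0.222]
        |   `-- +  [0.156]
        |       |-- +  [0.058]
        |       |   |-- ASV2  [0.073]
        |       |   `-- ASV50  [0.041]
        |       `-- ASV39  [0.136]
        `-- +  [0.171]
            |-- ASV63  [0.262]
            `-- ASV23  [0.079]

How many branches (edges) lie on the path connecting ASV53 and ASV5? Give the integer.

7

The MRCA of ASV53 and ASV5 is the node subtending (((ASV69,(ASV13,ASV10)),(ASV53,ASV54)),(((ASV66,ASV28),ASV4),((ASV56,ASV1),((ASV64,ASV29),ASV5)))).
From ASV53 up to that node: 3 branches. From ASV5 up to the same node: 4 branches. Total: 3 + 4 = 7.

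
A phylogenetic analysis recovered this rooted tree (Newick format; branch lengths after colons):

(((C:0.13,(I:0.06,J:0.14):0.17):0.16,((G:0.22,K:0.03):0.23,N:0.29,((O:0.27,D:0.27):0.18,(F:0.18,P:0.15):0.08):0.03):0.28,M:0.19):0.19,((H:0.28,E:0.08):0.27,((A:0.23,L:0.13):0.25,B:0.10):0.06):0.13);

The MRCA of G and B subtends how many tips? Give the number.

16

The MRCA of G and B is the root, so the clade is the entire tree.
That clade contains 16 terminal taxa: A, B, C, D, E, F, G, H, I, J, K, L, M, N, O, P.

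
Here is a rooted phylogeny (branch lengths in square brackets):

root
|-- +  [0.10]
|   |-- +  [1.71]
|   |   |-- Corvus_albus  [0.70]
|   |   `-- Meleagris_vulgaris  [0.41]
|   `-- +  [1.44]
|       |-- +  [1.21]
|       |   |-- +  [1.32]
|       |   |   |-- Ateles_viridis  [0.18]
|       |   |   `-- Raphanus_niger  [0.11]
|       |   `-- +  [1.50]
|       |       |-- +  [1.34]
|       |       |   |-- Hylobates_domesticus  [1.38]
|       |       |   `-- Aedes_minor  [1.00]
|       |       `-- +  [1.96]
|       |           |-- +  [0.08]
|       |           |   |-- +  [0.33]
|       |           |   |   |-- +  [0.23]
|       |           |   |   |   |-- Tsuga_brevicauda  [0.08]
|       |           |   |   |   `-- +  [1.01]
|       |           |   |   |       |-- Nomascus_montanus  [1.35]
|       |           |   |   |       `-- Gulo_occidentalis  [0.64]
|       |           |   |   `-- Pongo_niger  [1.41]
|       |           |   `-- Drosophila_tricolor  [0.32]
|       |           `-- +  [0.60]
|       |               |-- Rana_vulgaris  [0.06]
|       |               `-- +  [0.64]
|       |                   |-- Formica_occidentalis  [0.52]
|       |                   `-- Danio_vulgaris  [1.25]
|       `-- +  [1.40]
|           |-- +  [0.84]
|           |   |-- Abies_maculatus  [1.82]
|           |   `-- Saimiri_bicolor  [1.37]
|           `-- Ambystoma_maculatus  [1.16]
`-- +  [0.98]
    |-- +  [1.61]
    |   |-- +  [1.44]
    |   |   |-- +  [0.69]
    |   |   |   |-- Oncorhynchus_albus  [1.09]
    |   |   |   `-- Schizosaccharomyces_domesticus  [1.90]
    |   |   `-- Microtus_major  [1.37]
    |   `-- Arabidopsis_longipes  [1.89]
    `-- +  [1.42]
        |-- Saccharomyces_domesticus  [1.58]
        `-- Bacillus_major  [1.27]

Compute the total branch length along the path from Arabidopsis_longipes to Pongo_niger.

12.51

The path runs Arabidopsis_longipes → … → MRCA → … → Pongo_niger; the MRCA is the root of the tree.
Branch lengths along that path: 1.89 + 1.61 + 0.98 + 0.10 + 1.44 + 1.21 + 1.50 + 1.96 + 0.08 + 0.33 + 1.41 = 12.51.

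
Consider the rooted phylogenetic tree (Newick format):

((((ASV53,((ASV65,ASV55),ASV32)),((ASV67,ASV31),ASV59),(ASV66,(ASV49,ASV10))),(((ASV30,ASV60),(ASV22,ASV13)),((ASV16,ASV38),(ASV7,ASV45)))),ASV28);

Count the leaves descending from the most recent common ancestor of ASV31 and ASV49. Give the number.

10

The MRCA of ASV31 and ASV49 is the node subtending ((ASV53,((ASV65,ASV55),ASV32)),((ASV67,ASV31),ASV59),(ASV66,(ASV49,ASV10))).
That clade contains 10 terminal taxa: ASV10, ASV31, ASV32, ASV49, ASV53, ASV55, ASV59, ASV65, ASV66, ASV67.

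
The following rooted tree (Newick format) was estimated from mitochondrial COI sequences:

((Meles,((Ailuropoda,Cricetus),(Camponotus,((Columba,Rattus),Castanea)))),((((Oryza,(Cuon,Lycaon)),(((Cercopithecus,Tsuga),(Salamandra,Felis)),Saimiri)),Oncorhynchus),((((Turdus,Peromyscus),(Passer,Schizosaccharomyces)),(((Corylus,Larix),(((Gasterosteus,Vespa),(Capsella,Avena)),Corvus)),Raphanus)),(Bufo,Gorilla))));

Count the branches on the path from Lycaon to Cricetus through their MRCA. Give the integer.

10

The MRCA of Lycaon and Cricetus is the root of the tree.
From Lycaon up to that node: 6 branches. From Cricetus up to the same node: 4 branches. Total: 6 + 4 = 10.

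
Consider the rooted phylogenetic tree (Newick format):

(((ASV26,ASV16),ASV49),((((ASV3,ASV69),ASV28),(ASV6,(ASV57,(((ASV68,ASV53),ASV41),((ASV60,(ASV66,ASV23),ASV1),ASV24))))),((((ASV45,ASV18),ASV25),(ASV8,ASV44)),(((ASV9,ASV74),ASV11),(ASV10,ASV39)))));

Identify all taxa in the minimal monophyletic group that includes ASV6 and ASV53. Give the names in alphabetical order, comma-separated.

ASV1, ASV23, ASV24, ASV41, ASV53, ASV57, ASV6, ASV60, ASV66, ASV68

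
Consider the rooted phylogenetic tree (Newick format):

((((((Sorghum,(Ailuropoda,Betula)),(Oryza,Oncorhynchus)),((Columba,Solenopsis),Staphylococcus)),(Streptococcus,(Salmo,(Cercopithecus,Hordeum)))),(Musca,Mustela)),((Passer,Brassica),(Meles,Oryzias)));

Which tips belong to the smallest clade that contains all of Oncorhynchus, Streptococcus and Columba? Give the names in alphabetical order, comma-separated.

Tracing Oncorhynchus: it sits inside (Oryza,Oncorhynchus).
Tracing Streptococcus: it sits inside (Streptococcus,(Salmo,(Cercopithecus,Hordeum))).
Tracing Columba: it sits inside (Columba,Solenopsis).
The smallest clade enclosing all 3 is ((((Sorghum,(Ailuropoda,Betula)),(Oryza,Oncorhynchus)),((Columba,Solenopsis),Staphylococcus)),(Streptococcus,(Salmo,(Cercopithecus,Hordeum)))); the answer is its 12 terminal taxa in alphabetical order.

Ailuropoda, Betula, Cercopithecus, Columba, Hordeum, Oncorhynchus, Oryza, Salmo, Solenopsis, Sorghum, Staphylococcus, Streptococcus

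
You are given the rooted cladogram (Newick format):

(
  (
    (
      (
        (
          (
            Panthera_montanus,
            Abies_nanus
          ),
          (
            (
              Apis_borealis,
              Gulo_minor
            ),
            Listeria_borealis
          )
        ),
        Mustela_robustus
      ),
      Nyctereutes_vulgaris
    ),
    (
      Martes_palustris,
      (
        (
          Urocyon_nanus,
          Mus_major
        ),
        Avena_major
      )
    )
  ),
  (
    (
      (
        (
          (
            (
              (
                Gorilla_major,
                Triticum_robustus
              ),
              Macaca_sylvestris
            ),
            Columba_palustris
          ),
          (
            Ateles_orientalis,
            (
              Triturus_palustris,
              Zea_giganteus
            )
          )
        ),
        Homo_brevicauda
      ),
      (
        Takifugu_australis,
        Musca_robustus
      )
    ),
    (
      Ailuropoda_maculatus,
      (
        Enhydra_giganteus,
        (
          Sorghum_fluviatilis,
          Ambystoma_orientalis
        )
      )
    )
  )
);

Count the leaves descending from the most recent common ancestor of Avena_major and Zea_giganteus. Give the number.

The MRCA of Avena_major and Zea_giganteus is the root, so the clade is the entire tree.
That clade contains 25 terminal taxa: Abies_nanus, Ailuropoda_maculatus, Ambystoma_orientalis, Apis_borealis, Ateles_orientalis, Avena_major, Columba_palustris, Enhydra_giganteus, Gorilla_major, Gulo_minor, Homo_brevicauda, Listeria_borealis, Macaca_sylvestris, Martes_palustris, Mus_major, Musca_robustus, Mustela_robustus, Nyctereutes_vulgaris, Panthera_montanus, Sorghum_fluviatilis, Takifugu_australis, Triticum_robustus, Triturus_palustris, Urocyon_nanus, Zea_giganteus.

25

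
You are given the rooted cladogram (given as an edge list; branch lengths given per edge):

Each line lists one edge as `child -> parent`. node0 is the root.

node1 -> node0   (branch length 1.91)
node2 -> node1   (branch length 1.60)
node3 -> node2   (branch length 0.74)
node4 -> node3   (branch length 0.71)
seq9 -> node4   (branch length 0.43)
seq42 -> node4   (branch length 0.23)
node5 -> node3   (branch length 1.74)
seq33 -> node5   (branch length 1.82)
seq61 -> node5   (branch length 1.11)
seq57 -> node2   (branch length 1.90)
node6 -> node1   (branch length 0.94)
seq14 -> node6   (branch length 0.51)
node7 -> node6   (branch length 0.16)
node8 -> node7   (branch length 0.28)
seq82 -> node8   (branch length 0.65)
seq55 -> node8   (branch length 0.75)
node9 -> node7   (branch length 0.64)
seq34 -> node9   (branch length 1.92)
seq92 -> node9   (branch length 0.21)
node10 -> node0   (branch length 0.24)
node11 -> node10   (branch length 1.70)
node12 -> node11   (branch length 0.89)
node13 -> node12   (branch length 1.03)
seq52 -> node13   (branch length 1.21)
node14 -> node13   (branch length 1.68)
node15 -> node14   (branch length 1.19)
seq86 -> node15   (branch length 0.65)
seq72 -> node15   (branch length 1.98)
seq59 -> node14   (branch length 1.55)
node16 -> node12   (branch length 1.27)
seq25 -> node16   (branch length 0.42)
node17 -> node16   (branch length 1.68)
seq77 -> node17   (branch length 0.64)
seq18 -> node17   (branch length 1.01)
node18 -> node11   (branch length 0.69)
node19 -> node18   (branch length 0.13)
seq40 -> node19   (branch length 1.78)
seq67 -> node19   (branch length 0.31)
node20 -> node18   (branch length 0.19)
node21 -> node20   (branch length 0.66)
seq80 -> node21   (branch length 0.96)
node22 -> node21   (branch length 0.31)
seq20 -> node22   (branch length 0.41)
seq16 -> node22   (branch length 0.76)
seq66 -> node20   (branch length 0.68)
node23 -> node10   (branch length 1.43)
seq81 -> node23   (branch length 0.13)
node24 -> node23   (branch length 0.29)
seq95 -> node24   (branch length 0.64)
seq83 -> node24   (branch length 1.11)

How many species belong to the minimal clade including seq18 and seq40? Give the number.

13

The MRCA of seq18 and seq40 is the node subtending (((seq52,((seq86,seq72),seq59)),(seq25,(seq77,seq18))),((seq40,seq67),((seq80,(seq20,seq16)),seq66))).
That clade contains 13 terminal taxa: seq16, seq18, seq20, seq25, seq40, seq52, seq59, seq66, seq67, seq72, seq77, seq80, seq86.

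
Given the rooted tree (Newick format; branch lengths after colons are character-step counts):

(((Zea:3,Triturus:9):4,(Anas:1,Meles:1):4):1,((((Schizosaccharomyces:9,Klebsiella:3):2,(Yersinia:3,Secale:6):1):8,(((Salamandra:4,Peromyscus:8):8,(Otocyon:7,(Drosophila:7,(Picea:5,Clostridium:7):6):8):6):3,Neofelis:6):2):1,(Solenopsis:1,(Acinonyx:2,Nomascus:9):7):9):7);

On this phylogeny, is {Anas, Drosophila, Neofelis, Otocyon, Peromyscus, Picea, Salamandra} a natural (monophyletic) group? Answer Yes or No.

No

The MRCA of the listed taxa is the root, so the smallest clade containing them is the whole tree.
That clade also contains Acinonyx, Clostridium, Klebsiella, Meles, Nomascus, Schizosaccharomyces, Secale, Solenopsis, Triturus, Yersinia, Zea, which are not in the proposed group, so the group is not monophyletic.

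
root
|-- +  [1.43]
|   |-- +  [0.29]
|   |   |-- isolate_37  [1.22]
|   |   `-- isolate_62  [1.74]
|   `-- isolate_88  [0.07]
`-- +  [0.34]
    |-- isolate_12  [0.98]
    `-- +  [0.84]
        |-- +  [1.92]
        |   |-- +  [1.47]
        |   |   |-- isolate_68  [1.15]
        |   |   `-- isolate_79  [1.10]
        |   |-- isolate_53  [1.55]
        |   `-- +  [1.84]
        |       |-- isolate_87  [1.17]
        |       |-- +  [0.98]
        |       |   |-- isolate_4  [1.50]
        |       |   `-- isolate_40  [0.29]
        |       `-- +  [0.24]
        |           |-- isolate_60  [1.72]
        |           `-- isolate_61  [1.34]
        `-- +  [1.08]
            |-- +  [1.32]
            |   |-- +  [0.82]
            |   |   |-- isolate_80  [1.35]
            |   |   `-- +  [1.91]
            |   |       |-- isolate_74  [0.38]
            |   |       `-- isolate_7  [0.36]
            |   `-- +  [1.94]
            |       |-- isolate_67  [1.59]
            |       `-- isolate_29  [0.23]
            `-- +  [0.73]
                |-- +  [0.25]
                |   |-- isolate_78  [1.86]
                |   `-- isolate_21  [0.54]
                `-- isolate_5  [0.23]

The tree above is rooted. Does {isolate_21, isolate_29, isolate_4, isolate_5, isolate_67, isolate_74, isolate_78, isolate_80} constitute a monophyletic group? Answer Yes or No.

No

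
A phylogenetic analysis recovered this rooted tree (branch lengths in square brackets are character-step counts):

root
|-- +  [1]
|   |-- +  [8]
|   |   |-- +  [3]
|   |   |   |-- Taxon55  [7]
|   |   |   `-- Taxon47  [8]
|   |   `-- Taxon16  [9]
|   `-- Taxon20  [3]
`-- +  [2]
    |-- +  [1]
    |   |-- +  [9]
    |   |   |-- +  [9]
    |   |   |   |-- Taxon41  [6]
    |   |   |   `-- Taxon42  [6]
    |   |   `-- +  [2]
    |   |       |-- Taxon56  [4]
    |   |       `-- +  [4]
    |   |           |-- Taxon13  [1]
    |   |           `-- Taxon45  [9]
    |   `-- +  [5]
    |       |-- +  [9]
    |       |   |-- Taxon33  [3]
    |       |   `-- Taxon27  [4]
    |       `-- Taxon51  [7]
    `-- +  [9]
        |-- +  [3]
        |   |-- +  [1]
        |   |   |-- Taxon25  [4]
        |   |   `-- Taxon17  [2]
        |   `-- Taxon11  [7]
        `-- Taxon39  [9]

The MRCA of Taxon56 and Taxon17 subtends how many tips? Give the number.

The MRCA of Taxon56 and Taxon17 is the node subtending ((((Taxon41,Taxon42),(Taxon56,(Taxon13,Taxon45))),((Taxon33,Taxon27),Taxon51)),(((Taxon25,Taxon17),Taxon11),Taxon39)).
That clade contains 12 terminal taxa: Taxon11, Taxon13, Taxon17, Taxon25, Taxon27, Taxon33, Taxon39, Taxon41, Taxon42, Taxon45, Taxon51, Taxon56.

12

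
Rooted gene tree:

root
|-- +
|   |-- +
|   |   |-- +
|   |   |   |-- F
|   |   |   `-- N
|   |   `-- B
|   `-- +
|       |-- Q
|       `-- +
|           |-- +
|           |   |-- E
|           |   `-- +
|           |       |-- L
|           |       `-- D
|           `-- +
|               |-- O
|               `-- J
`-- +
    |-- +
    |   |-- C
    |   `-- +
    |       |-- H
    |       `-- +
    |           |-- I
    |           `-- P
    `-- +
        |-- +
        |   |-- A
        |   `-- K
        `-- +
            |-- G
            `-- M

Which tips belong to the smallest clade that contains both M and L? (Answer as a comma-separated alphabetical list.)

Tracing M: it sits inside (G,M).
Tracing L: it sits inside (L,D).
The smallest clade enclosing both is the whole tree (their MRCA is the root), so the answer is all 17 tips in alphabetical order.

A, B, C, D, E, F, G, H, I, J, K, L, M, N, O, P, Q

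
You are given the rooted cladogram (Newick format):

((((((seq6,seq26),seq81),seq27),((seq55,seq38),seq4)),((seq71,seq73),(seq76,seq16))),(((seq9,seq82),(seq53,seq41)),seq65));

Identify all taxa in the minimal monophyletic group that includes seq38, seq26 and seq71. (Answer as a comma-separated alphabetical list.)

seq16, seq26, seq27, seq38, seq4, seq55, seq6, seq71, seq73, seq76, seq81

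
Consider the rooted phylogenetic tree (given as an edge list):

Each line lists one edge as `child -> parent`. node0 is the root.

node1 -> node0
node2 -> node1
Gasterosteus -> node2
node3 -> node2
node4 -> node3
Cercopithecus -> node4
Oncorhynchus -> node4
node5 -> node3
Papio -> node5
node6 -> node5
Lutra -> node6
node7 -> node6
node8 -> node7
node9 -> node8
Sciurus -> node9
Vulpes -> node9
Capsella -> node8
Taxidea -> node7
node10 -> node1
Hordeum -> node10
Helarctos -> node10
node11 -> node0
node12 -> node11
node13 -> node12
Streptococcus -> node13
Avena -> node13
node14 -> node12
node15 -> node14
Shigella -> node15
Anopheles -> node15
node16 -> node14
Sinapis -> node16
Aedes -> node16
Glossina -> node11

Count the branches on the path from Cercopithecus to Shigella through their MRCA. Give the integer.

The MRCA of Cercopithecus and Shigella is the root of the tree.
From Cercopithecus up to that node: 5 branches. From Shigella up to the same node: 5 branches. Total: 5 + 5 = 10.

10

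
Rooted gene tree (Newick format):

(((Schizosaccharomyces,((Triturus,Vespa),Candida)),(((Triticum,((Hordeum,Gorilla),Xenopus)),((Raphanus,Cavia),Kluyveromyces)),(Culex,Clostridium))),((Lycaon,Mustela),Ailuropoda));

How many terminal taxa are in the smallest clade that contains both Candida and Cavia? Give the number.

The MRCA of Candida and Cavia is the node subtending ((Schizosaccharomyces,((Triturus,Vespa),Candida)),(((Triticum,((Hordeum,Gorilla),Xenopus)),((Raphanus,Cavia),Kluyveromyces)),(Culex,Clostridium))).
That clade contains 13 terminal taxa: Candida, Cavia, Clostridium, Culex, Gorilla, Hordeum, Kluyveromyces, Raphanus, Schizosaccharomyces, Triticum, Triturus, Vespa, Xenopus.

13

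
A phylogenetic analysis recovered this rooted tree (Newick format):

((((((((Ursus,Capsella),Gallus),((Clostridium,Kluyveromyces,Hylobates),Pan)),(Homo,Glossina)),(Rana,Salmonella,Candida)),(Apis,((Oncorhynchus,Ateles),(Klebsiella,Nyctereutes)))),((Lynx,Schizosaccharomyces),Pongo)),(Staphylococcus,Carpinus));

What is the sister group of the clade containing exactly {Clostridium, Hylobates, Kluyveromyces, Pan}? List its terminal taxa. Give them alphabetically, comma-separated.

The clade containing exactly {Clostridium, Hylobates, Kluyveromyces, Pan} attaches to the tree at the node subtending (((Ursus,Capsella),Gallus),((Clostridium,Kluyveromyces,Hylobates),Pan)).
The other lineage descending from that same node — the sister group — is ((Ursus,Capsella),Gallus); its 3 tips in alphabetical order are the answer.

Capsella, Gallus, Ursus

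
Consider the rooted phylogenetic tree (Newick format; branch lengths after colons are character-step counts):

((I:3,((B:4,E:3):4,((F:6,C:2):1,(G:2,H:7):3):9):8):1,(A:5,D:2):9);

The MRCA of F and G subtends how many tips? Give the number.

4

The MRCA of F and G is the node subtending ((F,C),(G,H)).
That clade contains 4 terminal taxa: C, F, G, H.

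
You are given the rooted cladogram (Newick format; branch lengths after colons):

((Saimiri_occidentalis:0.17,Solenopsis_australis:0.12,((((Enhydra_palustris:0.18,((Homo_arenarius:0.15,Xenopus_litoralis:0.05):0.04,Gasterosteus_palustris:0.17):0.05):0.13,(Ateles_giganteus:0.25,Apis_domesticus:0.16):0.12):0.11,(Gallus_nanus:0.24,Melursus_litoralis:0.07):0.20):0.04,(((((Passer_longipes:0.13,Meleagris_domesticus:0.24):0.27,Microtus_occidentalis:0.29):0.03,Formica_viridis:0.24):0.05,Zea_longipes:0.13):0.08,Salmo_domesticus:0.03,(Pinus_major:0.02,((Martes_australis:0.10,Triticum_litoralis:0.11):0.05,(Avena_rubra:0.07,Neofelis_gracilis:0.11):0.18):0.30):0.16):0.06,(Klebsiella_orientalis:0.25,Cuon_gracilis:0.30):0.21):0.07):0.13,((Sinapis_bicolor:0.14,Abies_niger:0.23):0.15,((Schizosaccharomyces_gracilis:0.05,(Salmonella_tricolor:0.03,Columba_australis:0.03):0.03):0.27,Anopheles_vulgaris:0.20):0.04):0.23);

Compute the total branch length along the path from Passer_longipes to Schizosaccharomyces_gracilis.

The path runs Passer_longipes → … → MRCA → … → Schizosaccharomyces_gracilis; the MRCA is the root of the tree.
Branch lengths along that path: 0.13 + 0.27 + 0.03 + 0.05 + 0.08 + 0.06 + 0.07 + 0.13 + 0.23 + 0.04 + 0.27 + 0.05 = 1.41.

1.41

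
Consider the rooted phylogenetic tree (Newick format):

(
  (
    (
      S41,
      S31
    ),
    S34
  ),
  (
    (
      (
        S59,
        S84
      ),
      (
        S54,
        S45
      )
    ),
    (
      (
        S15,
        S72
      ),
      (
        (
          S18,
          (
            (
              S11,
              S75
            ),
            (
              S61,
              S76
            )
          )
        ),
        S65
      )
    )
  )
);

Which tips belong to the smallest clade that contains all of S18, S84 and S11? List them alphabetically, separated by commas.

S11, S15, S18, S45, S54, S59, S61, S65, S72, S75, S76, S84

Tracing S18: it sits inside (S18,((S11,S75),(S61,S76))).
Tracing S84: it sits inside (S59,S84).
Tracing S11: it sits inside (S11,S75).
The smallest clade enclosing all 3 is (((S59,S84),(S54,S45)),((S15,S72),((S18,((S11,S75),(S61,S76))),S65))); the answer is its 12 terminal taxa in alphabetical order.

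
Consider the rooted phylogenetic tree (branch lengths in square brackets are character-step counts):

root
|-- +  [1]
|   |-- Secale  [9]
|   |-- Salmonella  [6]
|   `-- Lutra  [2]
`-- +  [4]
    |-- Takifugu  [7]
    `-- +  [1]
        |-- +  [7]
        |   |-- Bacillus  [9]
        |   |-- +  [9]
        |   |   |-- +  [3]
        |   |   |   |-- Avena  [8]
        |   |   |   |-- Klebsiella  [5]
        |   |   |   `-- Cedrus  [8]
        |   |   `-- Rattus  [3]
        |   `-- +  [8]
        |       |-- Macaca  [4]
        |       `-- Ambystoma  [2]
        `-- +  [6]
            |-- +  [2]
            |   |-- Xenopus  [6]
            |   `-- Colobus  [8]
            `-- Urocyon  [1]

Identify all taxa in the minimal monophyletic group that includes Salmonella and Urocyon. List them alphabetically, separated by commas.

Tracing Salmonella: it sits inside (Secale,Salmonella,Lutra).
Tracing Urocyon: it sits inside ((Xenopus,Colobus),Urocyon).
The smallest clade enclosing both is the whole tree (their MRCA is the root), so the answer is all 14 tips in alphabetical order.

Ambystoma, Avena, Bacillus, Cedrus, Colobus, Klebsiella, Lutra, Macaca, Rattus, Salmonella, Secale, Takifugu, Urocyon, Xenopus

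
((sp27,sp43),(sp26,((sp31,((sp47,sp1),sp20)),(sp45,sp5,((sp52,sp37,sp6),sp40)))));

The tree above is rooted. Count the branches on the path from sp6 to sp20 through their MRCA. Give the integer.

The MRCA of sp6 and sp20 is the node subtending ((sp31,((sp47,sp1),sp20)),(sp45,sp5,((sp52,sp37,sp6),sp40))).
From sp6 up to that node: 4 branches. From sp20 up to the same node: 3 branches. Total: 4 + 3 = 7.

7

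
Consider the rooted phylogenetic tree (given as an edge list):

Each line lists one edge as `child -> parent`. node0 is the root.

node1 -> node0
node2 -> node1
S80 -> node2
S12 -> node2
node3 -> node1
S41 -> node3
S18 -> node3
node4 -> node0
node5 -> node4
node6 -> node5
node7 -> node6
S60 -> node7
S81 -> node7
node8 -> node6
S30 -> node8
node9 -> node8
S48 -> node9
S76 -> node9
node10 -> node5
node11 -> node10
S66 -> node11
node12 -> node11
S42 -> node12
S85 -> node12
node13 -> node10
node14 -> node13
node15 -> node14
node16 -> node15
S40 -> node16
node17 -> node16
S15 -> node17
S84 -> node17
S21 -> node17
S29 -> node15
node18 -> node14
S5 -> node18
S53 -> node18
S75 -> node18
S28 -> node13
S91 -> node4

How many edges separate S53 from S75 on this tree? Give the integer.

2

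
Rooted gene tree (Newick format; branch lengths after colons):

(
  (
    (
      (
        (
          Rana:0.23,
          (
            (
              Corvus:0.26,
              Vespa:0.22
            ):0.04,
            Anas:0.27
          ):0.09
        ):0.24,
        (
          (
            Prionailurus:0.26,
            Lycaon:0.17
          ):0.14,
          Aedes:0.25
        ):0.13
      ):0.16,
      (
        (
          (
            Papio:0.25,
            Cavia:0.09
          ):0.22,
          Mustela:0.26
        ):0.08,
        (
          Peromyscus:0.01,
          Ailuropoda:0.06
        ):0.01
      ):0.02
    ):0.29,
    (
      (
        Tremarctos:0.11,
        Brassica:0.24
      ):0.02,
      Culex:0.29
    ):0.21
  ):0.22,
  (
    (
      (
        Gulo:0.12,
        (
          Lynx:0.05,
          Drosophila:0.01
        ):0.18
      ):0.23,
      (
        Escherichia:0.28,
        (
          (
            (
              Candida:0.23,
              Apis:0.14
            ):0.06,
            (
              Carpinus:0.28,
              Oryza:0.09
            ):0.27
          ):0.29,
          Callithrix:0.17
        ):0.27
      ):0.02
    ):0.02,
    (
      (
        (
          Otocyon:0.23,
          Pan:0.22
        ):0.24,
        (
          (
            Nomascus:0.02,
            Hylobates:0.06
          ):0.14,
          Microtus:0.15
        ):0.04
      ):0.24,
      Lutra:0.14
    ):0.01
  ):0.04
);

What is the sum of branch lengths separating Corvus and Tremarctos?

The path runs Corvus → … → MRCA → … → Tremarctos; the MRCA is the node subtending ((((Rana,((Corvus,Vespa),Anas)),((Prionailurus,Lycaon),Aedes)),(((Papio,Cavia),Mustela),(Peromyscus,Ailuropoda))),((Tremarctos,Brassica),Culex)).
Branch lengths along that path: 0.26 + 0.04 + 0.09 + 0.24 + 0.16 + 0.29 + 0.21 + 0.02 + 0.11 = 1.42.

1.42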